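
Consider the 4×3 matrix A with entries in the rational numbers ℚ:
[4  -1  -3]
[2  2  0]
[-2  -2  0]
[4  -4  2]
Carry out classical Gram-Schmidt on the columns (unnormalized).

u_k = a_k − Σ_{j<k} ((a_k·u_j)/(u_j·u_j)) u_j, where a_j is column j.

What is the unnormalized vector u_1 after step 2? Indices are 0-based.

u_1 = (1/5, 13/5, -13/5, -14/5)

Step 1: u_0 = a_0 = (4, 2, -2, 4).
Step 2: u_1 = a_1 − (-3/10)·u_0 = (1/5, 13/5, -13/5, -14/5).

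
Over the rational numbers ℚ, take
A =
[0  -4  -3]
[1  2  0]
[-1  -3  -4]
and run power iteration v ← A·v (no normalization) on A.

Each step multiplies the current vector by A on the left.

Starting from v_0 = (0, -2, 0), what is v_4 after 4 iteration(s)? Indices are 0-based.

v_0 = (0, -2, 0).
v_1 = A·v_0 = (8, -4, 6).
v_2 = A·v_1 = (-2, 0, -20).
v_3 = A·v_2 = (60, -2, 82).
v_4 = A·v_3 = (-238, 56, -382).

v_4 = (-238, 56, -382)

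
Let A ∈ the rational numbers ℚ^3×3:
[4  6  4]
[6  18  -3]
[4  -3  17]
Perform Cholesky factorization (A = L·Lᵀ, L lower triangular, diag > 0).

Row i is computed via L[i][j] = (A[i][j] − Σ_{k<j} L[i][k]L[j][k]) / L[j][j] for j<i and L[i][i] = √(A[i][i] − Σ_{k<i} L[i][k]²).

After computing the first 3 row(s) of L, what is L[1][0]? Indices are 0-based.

L[1][0] = 3

Step 1: L[0][0] = √(4) = 2.
  L[1][0] = (6) / L[0][0] = 3.
Step 2: L[1][1] = √(9) = 3.
  L[2][0] = (4) / L[0][0] = 2.
  L[2][1] = (-9) / L[1][1] = -3.
Step 3: L[2][2] = √(4) = 2.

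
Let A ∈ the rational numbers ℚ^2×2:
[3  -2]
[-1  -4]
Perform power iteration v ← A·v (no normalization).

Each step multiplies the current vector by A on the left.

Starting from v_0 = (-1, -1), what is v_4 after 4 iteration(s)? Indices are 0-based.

v_4 = (-181, -355)

v_0 = (-1, -1).
v_1 = A·v_0 = (-1, 5).
v_2 = A·v_1 = (-13, -19).
v_3 = A·v_2 = (-1, 89).
v_4 = A·v_3 = (-181, -355).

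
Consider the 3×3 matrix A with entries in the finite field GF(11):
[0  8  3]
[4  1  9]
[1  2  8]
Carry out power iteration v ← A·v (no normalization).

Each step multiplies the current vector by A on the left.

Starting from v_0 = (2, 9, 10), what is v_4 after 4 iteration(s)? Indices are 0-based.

v_0 = (2, 9, 10).
v_1 = A·v_0 = (3, 8, 1).
v_2 = A·v_1 = (1, 7, 5).
v_3 = A·v_2 = (5, 1, 0).
v_4 = A·v_3 = (8, 10, 7).

v_4 = (8, 10, 7)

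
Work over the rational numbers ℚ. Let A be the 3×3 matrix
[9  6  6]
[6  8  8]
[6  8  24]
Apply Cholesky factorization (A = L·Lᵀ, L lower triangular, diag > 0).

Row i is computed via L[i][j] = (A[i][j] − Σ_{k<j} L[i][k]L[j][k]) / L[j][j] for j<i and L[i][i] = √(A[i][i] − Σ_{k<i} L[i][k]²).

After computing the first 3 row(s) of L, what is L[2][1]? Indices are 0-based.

Step 1: L[0][0] = √(9) = 3.
  L[1][0] = (6) / L[0][0] = 2.
Step 2: L[1][1] = √(4) = 2.
  L[2][0] = (6) / L[0][0] = 2.
  L[2][1] = (4) / L[1][1] = 2.
Step 3: L[2][2] = √(16) = 4.

L[2][1] = 2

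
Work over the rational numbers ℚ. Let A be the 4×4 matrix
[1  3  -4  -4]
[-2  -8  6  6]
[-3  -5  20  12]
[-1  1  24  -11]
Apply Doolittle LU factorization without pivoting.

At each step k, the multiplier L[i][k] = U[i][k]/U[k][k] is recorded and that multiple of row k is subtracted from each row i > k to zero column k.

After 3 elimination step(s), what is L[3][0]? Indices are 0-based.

L[3][0] = -1

Step 1: pivot at (0,0) is 1.
  row1 ← row1 − (-2)·row0  ⇒  L[1][0]=-2, U row1=(0, -2, -2, -2)
  row2 ← row2 − (-3)·row0  ⇒  L[2][0]=-3, U row2=(0, 4, 8, 0)
  row3 ← row3 − (-1)·row0  ⇒  L[3][0]=-1, U row3=(0, 4, 20, -15)
Step 2: pivot at (1,1) is -2.
  row2 ← row2 − (-2)·row1  ⇒  L[2][1]=-2, U row2=(0, 0, 4, -4)
  row3 ← row3 − (-2)·row1  ⇒  L[3][1]=-2, U row3=(0, 0, 16, -19)
Step 3: pivot at (2,2) is 4.
  row3 ← row3 − (4)·row2  ⇒  L[3][2]=4, U row3=(0, 0, 0, -3)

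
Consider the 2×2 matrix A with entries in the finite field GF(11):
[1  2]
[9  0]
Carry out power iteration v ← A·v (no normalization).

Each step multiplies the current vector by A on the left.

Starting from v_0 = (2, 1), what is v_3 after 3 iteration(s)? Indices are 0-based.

v_0 = (2, 1).
v_1 = A·v_0 = (4, 7).
v_2 = A·v_1 = (7, 3).
v_3 = A·v_2 = (2, 8).

v_3 = (2, 8)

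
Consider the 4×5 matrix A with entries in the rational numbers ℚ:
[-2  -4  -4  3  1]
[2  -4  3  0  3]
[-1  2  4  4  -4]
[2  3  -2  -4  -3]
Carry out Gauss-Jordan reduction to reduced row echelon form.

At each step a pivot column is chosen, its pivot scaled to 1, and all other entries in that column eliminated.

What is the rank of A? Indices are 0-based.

rank = 4

pivot(0,0)=-2: scale R0 → (1, 2, 2, -3/2, -1/2)
  clear (1,0): R1 −= (2)R0 → (0, -8, -1, 3, 4)
  clear (2,0): R2 −= (-1)R0 → (0, 4, 6, 5/2, -9/2)
  clear (3,0): R3 −= (2)R0 → (0, -1, -6, -1, -2)
pivot(1,1)=-8: scale R1 → (0, 1, 1/8, -3/8, -1/2)
  clear (0,1): R0 −= (2)R1 → (1, 0, 7/4, -3/4, 1/2)
  clear (2,1): R2 −= (4)R1 → (0, 0, 11/2, 4, -5/2)
  clear (3,1): R3 −= (-1)R1 → (0, 0, -47/8, -11/8, -5/2)
pivot(2,2)=11/2: scale R2 → (0, 0, 1, 8/11, -5/11)
  clear (0,2): R0 −= (7/4)R2 → (1, 0, 0, -89/44, 57/44)
  clear (1,2): R1 −= (1/8)R2 → (0, 1, 0, -41/88, -39/88)
  clear (3,2): R3 −= (-47/8)R2 → (0, 0, 0, 255/88, -455/88)
pivot(3,3)=255/88: scale R3 → (0, 0, 0, 1, -91/51)
  clear (0,3): R0 −= (-89/44)R3 → (1, 0, 0, 0, -118/51)
  clear (1,3): R1 −= (-41/88)R3 → (0, 1, 0, 0, -65/51)
  clear (2,3): R2 −= (8/11)R3 → (0, 0, 1, 0, 43/51)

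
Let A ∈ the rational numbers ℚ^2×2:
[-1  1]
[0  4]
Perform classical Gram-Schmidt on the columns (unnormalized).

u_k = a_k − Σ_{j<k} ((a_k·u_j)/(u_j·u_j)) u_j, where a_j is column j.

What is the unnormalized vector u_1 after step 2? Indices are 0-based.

u_1 = (0, 4)

Step 1: u_0 = a_0 = (-1, 0).
Step 2: u_1 = a_1 − (-1)·u_0 = (0, 4).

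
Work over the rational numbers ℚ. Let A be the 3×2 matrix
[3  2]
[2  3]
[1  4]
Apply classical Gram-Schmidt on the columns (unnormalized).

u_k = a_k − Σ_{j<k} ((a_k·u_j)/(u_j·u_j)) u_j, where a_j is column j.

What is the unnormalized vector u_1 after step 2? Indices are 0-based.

u_1 = (-10/7, 5/7, 20/7)

Step 1: u_0 = a_0 = (3, 2, 1).
Step 2: u_1 = a_1 − (8/7)·u_0 = (-10/7, 5/7, 20/7).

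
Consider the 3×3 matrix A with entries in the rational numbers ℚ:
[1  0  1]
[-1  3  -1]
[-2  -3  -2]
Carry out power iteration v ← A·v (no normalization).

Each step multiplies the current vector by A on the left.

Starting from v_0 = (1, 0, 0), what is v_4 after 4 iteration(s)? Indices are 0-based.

v_4 = (2, -32, 26)

v_0 = (1, 0, 0).
v_1 = A·v_0 = (1, -1, -2).
v_2 = A·v_1 = (-1, -2, 5).
v_3 = A·v_2 = (4, -10, -2).
v_4 = A·v_3 = (2, -32, 26).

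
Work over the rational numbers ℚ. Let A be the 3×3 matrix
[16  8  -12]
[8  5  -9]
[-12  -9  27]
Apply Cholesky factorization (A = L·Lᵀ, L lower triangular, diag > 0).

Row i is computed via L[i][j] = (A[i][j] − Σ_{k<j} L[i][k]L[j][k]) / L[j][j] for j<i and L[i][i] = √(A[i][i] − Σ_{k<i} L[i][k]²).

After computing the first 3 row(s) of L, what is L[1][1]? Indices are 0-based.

Step 1: L[0][0] = √(16) = 4.
  L[1][0] = (8) / L[0][0] = 2.
Step 2: L[1][1] = √(1) = 1.
  L[2][0] = (-12) / L[0][0] = -3.
  L[2][1] = (-3) / L[1][1] = -3.
Step 3: L[2][2] = √(9) = 3.

L[1][1] = 1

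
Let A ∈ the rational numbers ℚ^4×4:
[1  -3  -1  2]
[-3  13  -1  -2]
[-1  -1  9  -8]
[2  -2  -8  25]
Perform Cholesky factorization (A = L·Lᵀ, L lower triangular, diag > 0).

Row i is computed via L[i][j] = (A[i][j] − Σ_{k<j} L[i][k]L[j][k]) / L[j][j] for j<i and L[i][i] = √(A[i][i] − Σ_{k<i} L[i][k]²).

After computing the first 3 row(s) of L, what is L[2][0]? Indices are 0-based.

L[2][0] = -1

Step 1: L[0][0] = √(1) = 1.
  L[1][0] = (-3) / L[0][0] = -3.
Step 2: L[1][1] = √(4) = 2.
  L[2][0] = (-1) / L[0][0] = -1.
  L[2][1] = (-4) / L[1][1] = -2.
Step 3: L[2][2] = √(4) = 2.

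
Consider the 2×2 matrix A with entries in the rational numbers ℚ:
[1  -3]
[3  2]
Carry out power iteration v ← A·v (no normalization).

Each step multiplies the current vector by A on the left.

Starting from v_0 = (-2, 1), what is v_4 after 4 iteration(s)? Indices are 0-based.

v_0 = (-2, 1).
v_1 = A·v_0 = (-5, -4).
v_2 = A·v_1 = (7, -23).
v_3 = A·v_2 = (76, -25).
v_4 = A·v_3 = (151, 178).

v_4 = (151, 178)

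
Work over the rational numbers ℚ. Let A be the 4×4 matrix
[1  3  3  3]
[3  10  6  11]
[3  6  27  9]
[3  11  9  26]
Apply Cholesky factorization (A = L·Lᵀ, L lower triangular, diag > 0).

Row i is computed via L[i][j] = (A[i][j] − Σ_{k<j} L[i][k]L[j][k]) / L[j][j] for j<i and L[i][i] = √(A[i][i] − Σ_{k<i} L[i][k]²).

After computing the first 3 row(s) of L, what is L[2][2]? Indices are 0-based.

Step 1: L[0][0] = √(1) = 1.
  L[1][0] = (3) / L[0][0] = 3.
Step 2: L[1][1] = √(1) = 1.
  L[2][0] = (3) / L[0][0] = 3.
  L[2][1] = (-3) / L[1][1] = -3.
Step 3: L[2][2] = √(9) = 3.

L[2][2] = 3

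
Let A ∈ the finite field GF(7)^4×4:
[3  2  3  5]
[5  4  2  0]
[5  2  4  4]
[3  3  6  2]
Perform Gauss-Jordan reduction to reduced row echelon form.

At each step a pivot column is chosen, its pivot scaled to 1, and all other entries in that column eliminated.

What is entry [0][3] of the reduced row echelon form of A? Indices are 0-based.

M[0][3] = 4

step 1: normalize row 0 (÷3) = (1, 3, 1, 4)
  row 1: subtract 5×row0 = (0, 3, 4, 1)
  row 2: subtract 5×row0 = (0, 1, 6, 5)
  row 3: subtract 3×row0 = (0, 1, 3, 4)
step 2: normalize row 1 (÷3) = (0, 1, 6, 5)
  row 0: subtract 3×row1 = (1, 0, 4, 3)
  row 2: subtract 1×row1 = (0, 0, 0, 0)
  row 3: subtract 1×row1 = (0, 0, 4, 6)
step 3: exchange rows 2,3
step 3: normalize row 2 (÷4) = (0, 0, 1, 5)
  row 0: subtract 4×row2 = (1, 0, 0, 4)
  row 1: subtract 6×row2 = (0, 1, 0, 3)
skip col 3 (zero from row 3)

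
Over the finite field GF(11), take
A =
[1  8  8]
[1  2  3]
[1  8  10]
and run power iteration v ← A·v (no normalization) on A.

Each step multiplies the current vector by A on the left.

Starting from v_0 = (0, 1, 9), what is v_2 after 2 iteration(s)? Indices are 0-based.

v_0 = (0, 1, 9).
v_1 = A·v_0 = (3, 7, 10).
v_2 = A·v_1 = (7, 3, 5).

v_2 = (7, 3, 5)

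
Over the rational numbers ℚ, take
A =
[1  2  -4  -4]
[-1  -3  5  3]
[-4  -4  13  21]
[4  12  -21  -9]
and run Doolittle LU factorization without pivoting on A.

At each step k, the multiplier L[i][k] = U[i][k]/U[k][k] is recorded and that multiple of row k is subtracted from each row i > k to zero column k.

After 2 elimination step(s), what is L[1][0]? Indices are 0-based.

[col 0] pivot 1
  R1 -= -1*R0 → (0, -1, 1, -1)  (L[1][0] := -1)
  R2 -= -4*R0 → (0, 4, -3, 5)  (L[2][0] := -4)
  R3 -= 4*R0 → (0, 4, -5, 7)  (L[3][0] := 4)
[col 1] pivot -1
  R2 -= -4*R1 → (0, 0, 1, 1)  (L[2][1] := -4)
  R3 -= -4*R1 → (0, 0, -1, 3)  (L[3][1] := -4)

L[1][0] = -1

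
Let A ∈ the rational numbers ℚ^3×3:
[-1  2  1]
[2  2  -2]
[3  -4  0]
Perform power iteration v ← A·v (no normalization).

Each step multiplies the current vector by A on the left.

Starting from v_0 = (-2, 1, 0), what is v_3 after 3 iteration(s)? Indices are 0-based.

v_0 = (-2, 1, 0).
v_1 = A·v_0 = (4, -2, -10).
v_2 = A·v_1 = (-18, 24, 20).
v_3 = A·v_2 = (86, -28, -150).

v_3 = (86, -28, -150)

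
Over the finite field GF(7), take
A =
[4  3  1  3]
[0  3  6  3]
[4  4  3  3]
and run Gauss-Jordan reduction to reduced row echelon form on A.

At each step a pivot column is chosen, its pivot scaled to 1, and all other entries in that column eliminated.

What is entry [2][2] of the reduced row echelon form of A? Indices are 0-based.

M[2][2] = 0

step 1: normalize row 0 (÷4) = (1, 6, 2, 6)
  row 2: subtract 4×row0 = (0, 1, 2, 0)
step 2: normalize row 1 (÷3) = (0, 1, 2, 1)
  row 0: subtract 6×row1 = (1, 0, 4, 0)
  row 2: subtract 1×row1 = (0, 0, 0, 6)
skip col 2 (zero from row 2)
step 3: normalize row 2 (÷6) = (0, 0, 0, 1)
  row 1: subtract 1×row2 = (0, 1, 2, 0)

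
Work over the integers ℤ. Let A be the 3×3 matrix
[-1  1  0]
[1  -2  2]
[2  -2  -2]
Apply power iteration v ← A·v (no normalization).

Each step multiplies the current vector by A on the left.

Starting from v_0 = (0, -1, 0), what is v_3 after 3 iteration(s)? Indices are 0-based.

v_0 = (0, -1, 0).
v_1 = A·v_0 = (-1, 2, 2).
v_2 = A·v_1 = (3, -1, -10).
v_3 = A·v_2 = (-4, -15, 28).

v_3 = (-4, -15, 28)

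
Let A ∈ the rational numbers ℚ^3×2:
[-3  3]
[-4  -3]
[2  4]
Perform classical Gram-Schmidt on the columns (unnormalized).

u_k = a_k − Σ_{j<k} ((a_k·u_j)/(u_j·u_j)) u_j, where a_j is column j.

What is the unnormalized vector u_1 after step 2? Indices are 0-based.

u_1 = (120/29, -43/29, 94/29)

Step 1: u_0 = a_0 = (-3, -4, 2).
Step 2: u_1 = a_1 − (11/29)·u_0 = (120/29, -43/29, 94/29).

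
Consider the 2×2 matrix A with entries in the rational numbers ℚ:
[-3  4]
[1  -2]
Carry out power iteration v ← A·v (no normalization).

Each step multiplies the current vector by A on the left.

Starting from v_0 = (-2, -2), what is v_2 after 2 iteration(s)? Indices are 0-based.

v_0 = (-2, -2).
v_1 = A·v_0 = (-2, 2).
v_2 = A·v_1 = (14, -6).

v_2 = (14, -6)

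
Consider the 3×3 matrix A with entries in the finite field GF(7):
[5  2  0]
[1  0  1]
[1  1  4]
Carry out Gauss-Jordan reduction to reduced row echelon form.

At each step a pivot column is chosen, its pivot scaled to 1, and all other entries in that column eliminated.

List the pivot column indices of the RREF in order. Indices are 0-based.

[1] R0 /= 5  ⇒  (1, 6, 0)
     R1 -= 1·R0  ⇒  (0, 1, 1)
     R2 -= 1·R0  ⇒  (0, 2, 4)
[2] R1 /= 1  ⇒  (0, 1, 1)
     R0 -= 6·R1  ⇒  (1, 0, 1)
     R2 -= 2·R1  ⇒  (0, 0, 2)
[3] R2 /= 2  ⇒  (0, 0, 1)
     R0 -= 1·R2  ⇒  (1, 0, 0)
     R1 -= 1·R2  ⇒  (0, 1, 0)

pivot columns: 0, 1, 2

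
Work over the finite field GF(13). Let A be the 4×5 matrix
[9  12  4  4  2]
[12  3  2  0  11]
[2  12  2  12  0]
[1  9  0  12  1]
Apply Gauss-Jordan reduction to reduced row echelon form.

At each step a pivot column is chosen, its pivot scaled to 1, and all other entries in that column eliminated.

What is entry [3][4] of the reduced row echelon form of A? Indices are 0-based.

step 1: normalize row 0 (÷9) = (1, 10, 12, 12, 6)
  row 1: subtract 12×row0 = (0, 0, 1, 12, 4)
  row 2: subtract 2×row0 = (0, 5, 4, 1, 1)
  row 3: subtract 1×row0 = (0, 12, 1, 0, 8)
step 2: exchange rows 1,2
step 2: normalize row 1 (÷5) = (0, 1, 6, 8, 8)
  row 0: subtract 10×row1 = (1, 0, 4, 10, 4)
  row 3: subtract 12×row1 = (0, 0, 7, 8, 3)
step 3: normalize row 2 (÷1) = (0, 0, 1, 12, 4)
  row 0: subtract 4×row2 = (1, 0, 0, 1, 1)
  row 1: subtract 6×row2 = (0, 1, 0, 1, 10)
  row 3: subtract 7×row2 = (0, 0, 0, 2, 1)
step 4: normalize row 3 (÷2) = (0, 0, 0, 1, 7)
  row 0: subtract 1×row3 = (1, 0, 0, 0, 7)
  row 1: subtract 1×row3 = (0, 1, 0, 0, 3)
  row 2: subtract 12×row3 = (0, 0, 1, 0, 11)

M[3][4] = 7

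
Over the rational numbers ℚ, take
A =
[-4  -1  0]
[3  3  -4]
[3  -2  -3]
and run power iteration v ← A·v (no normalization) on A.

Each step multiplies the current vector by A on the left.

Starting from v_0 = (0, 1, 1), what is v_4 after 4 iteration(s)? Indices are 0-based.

v_0 = (0, 1, 1).
v_1 = A·v_0 = (-1, -1, -5).
v_2 = A·v_1 = (5, 14, 14).
v_3 = A·v_2 = (-34, 1, -55).
v_4 = A·v_3 = (135, 121, 61).

v_4 = (135, 121, 61)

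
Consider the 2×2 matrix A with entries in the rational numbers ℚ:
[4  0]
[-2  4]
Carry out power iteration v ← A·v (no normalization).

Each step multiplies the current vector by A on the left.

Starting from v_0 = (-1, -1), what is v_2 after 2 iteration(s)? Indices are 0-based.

v_2 = (-16, 0)

v_0 = (-1, -1).
v_1 = A·v_0 = (-4, -2).
v_2 = A·v_1 = (-16, 0).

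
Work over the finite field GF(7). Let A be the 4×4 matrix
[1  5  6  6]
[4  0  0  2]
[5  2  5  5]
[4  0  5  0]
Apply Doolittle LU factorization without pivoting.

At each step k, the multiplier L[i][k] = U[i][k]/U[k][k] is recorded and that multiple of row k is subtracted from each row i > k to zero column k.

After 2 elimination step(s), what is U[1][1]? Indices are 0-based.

Step 1: pivot at (0,0) is 1.
  row1 ← row1 − (4)·row0  ⇒  L[1][0]=4, U row1=(0, 1, 4, 6)
  row2 ← row2 − (5)·row0  ⇒  L[2][0]=5, U row2=(0, 5, 3, 3)
  row3 ← row3 − (4)·row0  ⇒  L[3][0]=4, U row3=(0, 1, 2, 4)
Step 2: pivot at (1,1) is 1.
  row2 ← row2 − (5)·row1  ⇒  L[2][1]=5, U row2=(0, 0, 4, 1)
  row3 ← row3 − (1)·row1  ⇒  L[3][1]=1, U row3=(0, 0, 5, 5)

U[1][1] = 1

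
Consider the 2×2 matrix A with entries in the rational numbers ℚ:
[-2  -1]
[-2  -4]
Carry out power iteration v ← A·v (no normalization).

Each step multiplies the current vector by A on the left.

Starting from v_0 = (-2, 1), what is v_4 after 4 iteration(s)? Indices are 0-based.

v_4 = (-72, -180)

v_0 = (-2, 1).
v_1 = A·v_0 = (3, 0).
v_2 = A·v_1 = (-6, -6).
v_3 = A·v_2 = (18, 36).
v_4 = A·v_3 = (-72, -180).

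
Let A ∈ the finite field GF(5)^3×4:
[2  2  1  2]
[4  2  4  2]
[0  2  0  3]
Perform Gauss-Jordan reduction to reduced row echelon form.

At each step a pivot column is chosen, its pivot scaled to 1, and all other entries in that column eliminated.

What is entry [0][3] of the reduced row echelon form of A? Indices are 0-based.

M[0][3] = 3

step 1: normalize row 0 (÷2) = (1, 1, 3, 1)
  row 1: subtract 4×row0 = (0, 3, 2, 3)
step 2: normalize row 1 (÷3) = (0, 1, 4, 1)
  row 0: subtract 1×row1 = (1, 0, 4, 0)
  row 2: subtract 2×row1 = (0, 0, 2, 1)
step 3: normalize row 2 (÷2) = (0, 0, 1, 3)
  row 0: subtract 4×row2 = (1, 0, 0, 3)
  row 1: subtract 4×row2 = (0, 1, 0, 4)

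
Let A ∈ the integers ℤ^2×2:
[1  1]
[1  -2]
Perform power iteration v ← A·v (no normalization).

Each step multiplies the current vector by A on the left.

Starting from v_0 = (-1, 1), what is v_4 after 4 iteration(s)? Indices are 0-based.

v_4 = (-12, 33)

v_0 = (-1, 1).
v_1 = A·v_0 = (0, -3).
v_2 = A·v_1 = (-3, 6).
v_3 = A·v_2 = (3, -15).
v_4 = A·v_3 = (-12, 33).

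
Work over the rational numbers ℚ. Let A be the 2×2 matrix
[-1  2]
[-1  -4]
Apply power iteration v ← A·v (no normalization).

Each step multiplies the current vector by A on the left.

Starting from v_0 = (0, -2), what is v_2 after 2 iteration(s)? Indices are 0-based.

v_0 = (0, -2).
v_1 = A·v_0 = (-4, 8).
v_2 = A·v_1 = (20, -28).

v_2 = (20, -28)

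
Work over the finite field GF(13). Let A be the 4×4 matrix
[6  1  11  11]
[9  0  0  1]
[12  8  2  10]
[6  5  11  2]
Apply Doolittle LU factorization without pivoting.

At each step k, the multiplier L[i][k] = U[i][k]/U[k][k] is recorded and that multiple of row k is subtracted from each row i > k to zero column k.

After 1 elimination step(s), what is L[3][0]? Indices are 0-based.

k=0: U[0][0]=6
  eliminate (1,0): mult=8, new row 1: (0, 5, 3, 4); set L[1][0]=8
  eliminate (2,0): mult=2, new row 2: (0, 6, 6, 1); set L[2][0]=2
  eliminate (3,0): mult=1, new row 3: (0, 4, 0, 4); set L[3][0]=1

L[3][0] = 1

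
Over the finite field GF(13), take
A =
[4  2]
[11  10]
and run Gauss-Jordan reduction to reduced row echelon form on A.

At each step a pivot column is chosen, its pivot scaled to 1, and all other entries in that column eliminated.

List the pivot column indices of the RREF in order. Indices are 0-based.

pivot columns: 0, 1

[1] R0 /= 4  ⇒  (1, 7)
     R1 -= 11·R0  ⇒  (0, 11)
[2] R1 /= 11  ⇒  (0, 1)
     R0 -= 7·R1  ⇒  (1, 0)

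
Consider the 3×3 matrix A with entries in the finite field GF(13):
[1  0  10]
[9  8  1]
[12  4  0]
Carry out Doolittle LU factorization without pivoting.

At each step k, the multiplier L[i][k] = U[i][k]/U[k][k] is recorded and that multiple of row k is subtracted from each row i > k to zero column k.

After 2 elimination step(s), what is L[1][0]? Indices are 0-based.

[col 0] pivot 1
  R1 -= 9*R0 → (0, 8, 2)  (L[1][0] := 9)
  R2 -= 12*R0 → (0, 4, 10)  (L[2][0] := 12)
[col 1] pivot 8
  R2 -= 7*R1 → (0, 0, 9)  (L[2][1] := 7)

L[1][0] = 9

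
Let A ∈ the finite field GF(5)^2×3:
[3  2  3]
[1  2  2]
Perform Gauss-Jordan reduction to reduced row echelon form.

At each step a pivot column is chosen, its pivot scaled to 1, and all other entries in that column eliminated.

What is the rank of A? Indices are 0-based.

pivot(0,0)=3: scale R0 → (1, 4, 1)
  clear (1,0): R1 −= (1)R0 → (0, 3, 1)
pivot(1,1)=3: scale R1 → (0, 1, 2)
  clear (0,1): R0 −= (4)R1 → (1, 0, 3)

rank = 2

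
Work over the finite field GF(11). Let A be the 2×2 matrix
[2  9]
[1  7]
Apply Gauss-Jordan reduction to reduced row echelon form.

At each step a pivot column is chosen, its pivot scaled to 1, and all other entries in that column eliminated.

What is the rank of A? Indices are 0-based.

[1] R0 /= 2  ⇒  (1, 10)
     R1 -= 1·R0  ⇒  (0, 8)
[2] R1 /= 8  ⇒  (0, 1)
     R0 -= 10·R1  ⇒  (1, 0)

rank = 2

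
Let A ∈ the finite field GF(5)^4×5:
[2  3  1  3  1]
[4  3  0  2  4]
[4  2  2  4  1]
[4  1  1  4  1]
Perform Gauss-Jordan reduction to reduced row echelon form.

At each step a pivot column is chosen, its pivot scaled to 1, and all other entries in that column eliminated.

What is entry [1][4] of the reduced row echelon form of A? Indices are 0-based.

pivot(0,0)=2: scale R0 → (1, 4, 3, 4, 3)
  clear (1,0): R1 −= (4)R0 → (0, 2, 3, 1, 2)
  clear (2,0): R2 −= (4)R0 → (0, 1, 0, 3, 4)
  clear (3,0): R3 −= (4)R0 → (0, 0, 4, 3, 4)
pivot(1,1)=2: scale R1 → (0, 1, 4, 3, 1)
  clear (0,1): R0 −= (4)R1 → (1, 0, 2, 2, 4)
  clear (2,1): R2 −= (1)R1 → (0, 0, 1, 0, 3)
pivot(2,2)=1: scale R2 → (0, 0, 1, 0, 3)
  clear (0,2): R0 −= (2)R2 → (1, 0, 0, 2, 3)
  clear (1,2): R1 −= (4)R2 → (0, 1, 0, 3, 4)
  clear (3,2): R3 −= (4)R2 → (0, 0, 0, 3, 2)
pivot(3,3)=3: scale R3 → (0, 0, 0, 1, 4)
  clear (0,3): R0 −= (2)R3 → (1, 0, 0, 0, 0)
  clear (1,3): R1 −= (3)R3 → (0, 1, 0, 0, 2)

M[1][4] = 2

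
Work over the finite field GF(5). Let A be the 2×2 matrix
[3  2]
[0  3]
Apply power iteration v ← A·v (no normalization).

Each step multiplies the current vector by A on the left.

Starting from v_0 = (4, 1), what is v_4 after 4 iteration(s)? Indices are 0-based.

v_0 = (4, 1).
v_1 = A·v_0 = (4, 3).
v_2 = A·v_1 = (3, 4).
v_3 = A·v_2 = (2, 2).
v_4 = A·v_3 = (0, 1).

v_4 = (0, 1)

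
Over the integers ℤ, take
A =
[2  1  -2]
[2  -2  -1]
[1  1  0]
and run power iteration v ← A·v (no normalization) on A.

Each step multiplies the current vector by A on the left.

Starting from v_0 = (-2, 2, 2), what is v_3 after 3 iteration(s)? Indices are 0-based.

v_3 = (-4, -44, -14)

v_0 = (-2, 2, 2).
v_1 = A·v_0 = (-6, -10, 0).
v_2 = A·v_1 = (-22, 8, -16).
v_3 = A·v_2 = (-4, -44, -14).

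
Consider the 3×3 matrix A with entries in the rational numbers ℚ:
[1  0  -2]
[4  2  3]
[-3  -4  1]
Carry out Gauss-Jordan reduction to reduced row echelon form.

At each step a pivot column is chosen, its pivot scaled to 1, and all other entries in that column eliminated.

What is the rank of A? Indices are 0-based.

pivot(0,0)=1: scale R0 → (1, 0, -2)
  clear (1,0): R1 −= (4)R0 → (0, 2, 11)
  clear (2,0): R2 −= (-3)R0 → (0, -4, -5)
pivot(1,1)=2: scale R1 → (0, 1, 11/2)
  clear (2,1): R2 −= (-4)R1 → (0, 0, 17)
pivot(2,2)=17: scale R2 → (0, 0, 1)
  clear (0,2): R0 −= (-2)R2 → (1, 0, 0)
  clear (1,2): R1 −= (11/2)R2 → (0, 1, 0)

rank = 3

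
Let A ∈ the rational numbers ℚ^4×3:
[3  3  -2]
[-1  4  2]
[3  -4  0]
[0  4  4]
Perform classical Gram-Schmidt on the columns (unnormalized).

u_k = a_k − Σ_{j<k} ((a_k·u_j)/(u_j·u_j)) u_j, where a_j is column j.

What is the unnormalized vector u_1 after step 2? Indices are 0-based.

Step 1: u_0 = a_0 = (3, -1, 3, 0).
Step 2: u_1 = a_1 − (-7/19)·u_0 = (78/19, 69/19, -55/19, 4).

u_1 = (78/19, 69/19, -55/19, 4)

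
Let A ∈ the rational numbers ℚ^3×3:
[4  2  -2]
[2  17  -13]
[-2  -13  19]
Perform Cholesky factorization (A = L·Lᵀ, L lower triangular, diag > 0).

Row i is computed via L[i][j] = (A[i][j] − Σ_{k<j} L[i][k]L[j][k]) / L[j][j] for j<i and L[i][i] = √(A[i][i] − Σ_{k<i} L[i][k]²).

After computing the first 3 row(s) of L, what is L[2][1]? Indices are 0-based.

Step 1: L[0][0] = √(4) = 2.
  L[1][0] = (2) / L[0][0] = 1.
Step 2: L[1][1] = √(16) = 4.
  L[2][0] = (-2) / L[0][0] = -1.
  L[2][1] = (-12) / L[1][1] = -3.
Step 3: L[2][2] = √(9) = 3.

L[2][1] = -3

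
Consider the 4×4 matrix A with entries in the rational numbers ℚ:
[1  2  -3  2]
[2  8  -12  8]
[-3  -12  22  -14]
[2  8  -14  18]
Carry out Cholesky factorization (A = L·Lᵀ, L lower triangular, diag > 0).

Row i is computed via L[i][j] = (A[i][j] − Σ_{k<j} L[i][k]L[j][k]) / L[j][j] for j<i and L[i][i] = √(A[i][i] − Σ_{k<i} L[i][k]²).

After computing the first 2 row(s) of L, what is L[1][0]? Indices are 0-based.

L[1][0] = 2

Step 1: L[0][0] = √(1) = 1.
  L[1][0] = (2) / L[0][0] = 2.
Step 2: L[1][1] = √(4) = 2.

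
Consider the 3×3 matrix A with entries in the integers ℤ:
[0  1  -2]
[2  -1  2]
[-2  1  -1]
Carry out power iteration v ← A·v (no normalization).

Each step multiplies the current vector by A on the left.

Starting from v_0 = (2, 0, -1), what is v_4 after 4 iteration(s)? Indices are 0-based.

v_0 = (2, 0, -1).
v_1 = A·v_0 = (2, 2, -3).
v_2 = A·v_1 = (8, -4, 1).
v_3 = A·v_2 = (-6, 22, -21).
v_4 = A·v_3 = (64, -76, 55).

v_4 = (64, -76, 55)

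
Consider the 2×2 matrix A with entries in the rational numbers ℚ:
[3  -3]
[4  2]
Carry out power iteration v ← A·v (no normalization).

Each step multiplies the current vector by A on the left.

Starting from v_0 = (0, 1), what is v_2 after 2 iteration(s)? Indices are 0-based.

v_2 = (-15, -8)

v_0 = (0, 1).
v_1 = A·v_0 = (-3, 2).
v_2 = A·v_1 = (-15, -8).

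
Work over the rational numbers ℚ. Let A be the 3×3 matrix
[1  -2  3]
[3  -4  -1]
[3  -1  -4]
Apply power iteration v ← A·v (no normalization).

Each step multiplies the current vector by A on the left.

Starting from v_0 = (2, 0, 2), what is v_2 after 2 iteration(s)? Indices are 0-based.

v_0 = (2, 0, 2).
v_1 = A·v_0 = (8, 4, -2).
v_2 = A·v_1 = (-6, 10, 28).

v_2 = (-6, 10, 28)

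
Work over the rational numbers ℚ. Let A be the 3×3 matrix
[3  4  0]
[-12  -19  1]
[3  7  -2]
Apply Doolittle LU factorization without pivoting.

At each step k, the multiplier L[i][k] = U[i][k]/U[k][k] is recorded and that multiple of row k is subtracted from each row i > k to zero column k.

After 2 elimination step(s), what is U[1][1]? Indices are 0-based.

Step 1: pivot at (0,0) is 3.
  row1 ← row1 − (-4)·row0  ⇒  L[1][0]=-4, U row1=(0, -3, 1)
  row2 ← row2 − (1)·row0  ⇒  L[2][0]=1, U row2=(0, 3, -2)
Step 2: pivot at (1,1) is -3.
  row2 ← row2 − (-1)·row1  ⇒  L[2][1]=-1, U row2=(0, 0, -1)

U[1][1] = -3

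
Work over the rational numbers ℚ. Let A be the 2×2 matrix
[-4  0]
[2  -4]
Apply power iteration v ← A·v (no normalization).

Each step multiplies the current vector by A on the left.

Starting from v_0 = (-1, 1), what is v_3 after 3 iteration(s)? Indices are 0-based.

v_3 = (64, -160)

v_0 = (-1, 1).
v_1 = A·v_0 = (4, -6).
v_2 = A·v_1 = (-16, 32).
v_3 = A·v_2 = (64, -160).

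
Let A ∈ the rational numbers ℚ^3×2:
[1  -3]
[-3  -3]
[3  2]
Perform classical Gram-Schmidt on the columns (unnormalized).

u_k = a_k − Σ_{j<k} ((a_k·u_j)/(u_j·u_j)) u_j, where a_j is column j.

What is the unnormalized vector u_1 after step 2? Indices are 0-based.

Step 1: u_0 = a_0 = (1, -3, 3).
Step 2: u_1 = a_1 − (12/19)·u_0 = (-69/19, -21/19, 2/19).

u_1 = (-69/19, -21/19, 2/19)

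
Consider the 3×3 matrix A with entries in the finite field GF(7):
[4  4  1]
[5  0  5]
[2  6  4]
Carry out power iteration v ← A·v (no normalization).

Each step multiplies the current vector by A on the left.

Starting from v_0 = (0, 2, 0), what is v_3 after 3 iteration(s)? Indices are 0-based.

v_3 = (3, 1, 6)

v_0 = (0, 2, 0).
v_1 = A·v_0 = (1, 0, 5).
v_2 = A·v_1 = (2, 2, 1).
v_3 = A·v_2 = (3, 1, 6).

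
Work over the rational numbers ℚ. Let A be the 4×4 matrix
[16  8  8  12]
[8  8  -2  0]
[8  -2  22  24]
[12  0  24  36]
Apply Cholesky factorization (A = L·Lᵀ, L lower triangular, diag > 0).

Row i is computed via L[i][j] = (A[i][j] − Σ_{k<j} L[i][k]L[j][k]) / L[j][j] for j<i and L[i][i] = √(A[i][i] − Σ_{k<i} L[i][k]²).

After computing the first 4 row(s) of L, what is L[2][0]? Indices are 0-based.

Step 1: L[0][0] = √(16) = 4.
  L[1][0] = (8) / L[0][0] = 2.
Step 2: L[1][1] = √(4) = 2.
  L[2][0] = (8) / L[0][0] = 2.
  L[2][1] = (-6) / L[1][1] = -3.
Step 3: L[2][2] = √(9) = 3.
  L[3][0] = (12) / L[0][0] = 3.
  L[3][1] = (-6) / L[1][1] = -3.
  L[3][2] = (9) / L[2][2] = 3.
Step 4: L[3][3] = √(9) = 3.

L[2][0] = 2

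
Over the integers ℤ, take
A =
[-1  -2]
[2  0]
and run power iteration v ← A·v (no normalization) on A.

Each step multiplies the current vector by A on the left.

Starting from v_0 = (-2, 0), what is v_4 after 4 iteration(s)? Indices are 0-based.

v_0 = (-2, 0).
v_1 = A·v_0 = (2, -4).
v_2 = A·v_1 = (6, 4).
v_3 = A·v_2 = (-14, 12).
v_4 = A·v_3 = (-10, -28).

v_4 = (-10, -28)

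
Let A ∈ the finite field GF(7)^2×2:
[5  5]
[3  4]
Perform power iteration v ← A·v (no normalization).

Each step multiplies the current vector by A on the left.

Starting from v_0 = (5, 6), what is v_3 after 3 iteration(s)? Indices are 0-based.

v_3 = (0, 6)

v_0 = (5, 6).
v_1 = A·v_0 = (6, 4).
v_2 = A·v_1 = (1, 6).
v_3 = A·v_2 = (0, 6).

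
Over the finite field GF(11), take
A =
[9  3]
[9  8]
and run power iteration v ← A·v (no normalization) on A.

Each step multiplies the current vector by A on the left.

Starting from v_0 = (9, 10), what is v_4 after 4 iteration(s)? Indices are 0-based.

v_4 = (10, 0)

v_0 = (9, 10).
v_1 = A·v_0 = (1, 7).
v_2 = A·v_1 = (8, 10).
v_3 = A·v_2 = (3, 9).
v_4 = A·v_3 = (10, 0).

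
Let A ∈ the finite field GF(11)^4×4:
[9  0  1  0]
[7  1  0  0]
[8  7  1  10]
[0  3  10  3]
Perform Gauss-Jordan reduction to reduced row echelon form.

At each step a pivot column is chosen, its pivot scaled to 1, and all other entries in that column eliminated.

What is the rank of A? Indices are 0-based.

[1] R0 /= 9  ⇒  (1, 0, 5, 0)
     R1 -= 7·R0  ⇒  (0, 1, 9, 0)
     R2 -= 8·R0  ⇒  (0, 7, 5, 10)
[2] R1 /= 1  ⇒  (0, 1, 9, 0)
     R2 -= 7·R1  ⇒  (0, 0, 8, 10)
     R3 -= 3·R1  ⇒  (0, 0, 5, 3)
[3] R2 /= 8  ⇒  (0, 0, 1, 4)
     R0 -= 5·R2  ⇒  (1, 0, 0, 2)
     R1 -= 9·R2  ⇒  (0, 1, 0, 8)
     R3 -= 5·R2  ⇒  (0, 0, 0, 5)
[4] R3 /= 5  ⇒  (0, 0, 0, 1)
     R0 -= 2·R3  ⇒  (1, 0, 0, 0)
     R1 -= 8·R3  ⇒  (0, 1, 0, 0)
     R2 -= 4·R3  ⇒  (0, 0, 1, 0)

rank = 4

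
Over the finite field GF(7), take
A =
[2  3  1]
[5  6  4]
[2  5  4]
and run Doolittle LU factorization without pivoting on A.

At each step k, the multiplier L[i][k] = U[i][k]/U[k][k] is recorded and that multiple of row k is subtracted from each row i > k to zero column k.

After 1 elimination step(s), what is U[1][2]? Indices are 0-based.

U[1][2] = 5

k=0: U[0][0]=2
  eliminate (1,0): mult=6, new row 1: (0, 2, 5); set L[1][0]=6
  eliminate (2,0): mult=1, new row 2: (0, 2, 3); set L[2][0]=1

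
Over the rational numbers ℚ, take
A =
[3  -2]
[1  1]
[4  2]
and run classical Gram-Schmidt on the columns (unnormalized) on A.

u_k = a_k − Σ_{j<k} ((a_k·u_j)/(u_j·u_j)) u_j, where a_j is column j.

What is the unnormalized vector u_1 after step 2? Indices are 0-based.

u_1 = (-61/26, 23/26, 20/13)

Step 1: u_0 = a_0 = (3, 1, 4).
Step 2: u_1 = a_1 − (3/26)·u_0 = (-61/26, 23/26, 20/13).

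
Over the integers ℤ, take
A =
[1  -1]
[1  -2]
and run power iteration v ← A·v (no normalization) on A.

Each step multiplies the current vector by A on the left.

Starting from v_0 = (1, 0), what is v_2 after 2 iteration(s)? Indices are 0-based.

v_0 = (1, 0).
v_1 = A·v_0 = (1, 1).
v_2 = A·v_1 = (0, -1).

v_2 = (0, -1)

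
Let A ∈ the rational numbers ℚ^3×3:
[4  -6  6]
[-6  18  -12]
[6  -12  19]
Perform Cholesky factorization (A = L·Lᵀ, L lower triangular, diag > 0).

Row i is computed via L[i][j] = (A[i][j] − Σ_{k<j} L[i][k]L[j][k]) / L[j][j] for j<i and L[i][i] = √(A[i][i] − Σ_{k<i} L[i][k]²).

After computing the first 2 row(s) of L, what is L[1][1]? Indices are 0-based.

L[1][1] = 3

Step 1: L[0][0] = √(4) = 2.
  L[1][0] = (-6) / L[0][0] = -3.
Step 2: L[1][1] = √(9) = 3.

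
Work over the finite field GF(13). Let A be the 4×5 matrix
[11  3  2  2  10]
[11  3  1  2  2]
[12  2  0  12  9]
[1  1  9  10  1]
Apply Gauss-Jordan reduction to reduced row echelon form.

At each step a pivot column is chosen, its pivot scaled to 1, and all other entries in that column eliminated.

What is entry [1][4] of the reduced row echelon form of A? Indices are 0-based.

step 1: normalize row 0 (÷11) = (1, 5, 12, 12, 8)
  row 1: subtract 11×row0 = (0, 0, 12, 0, 5)
  row 2: subtract 12×row0 = (0, 7, 12, 11, 4)
  row 3: subtract 1×row0 = (0, 9, 10, 11, 6)
step 2: exchange rows 1,2
step 2: normalize row 1 (÷7) = (0, 1, 11, 9, 8)
  row 0: subtract 5×row1 = (1, 0, 9, 6, 7)
  row 3: subtract 9×row1 = (0, 0, 2, 8, 12)
step 3: normalize row 2 (÷12) = (0, 0, 1, 0, 8)
  row 0: subtract 9×row2 = (1, 0, 0, 6, 0)
  row 1: subtract 11×row2 = (0, 1, 0, 9, 11)
  row 3: subtract 2×row2 = (0, 0, 0, 8, 9)
step 4: normalize row 3 (÷8) = (0, 0, 0, 1, 6)
  row 0: subtract 6×row3 = (1, 0, 0, 0, 3)
  row 1: subtract 9×row3 = (0, 1, 0, 0, 9)

M[1][4] = 9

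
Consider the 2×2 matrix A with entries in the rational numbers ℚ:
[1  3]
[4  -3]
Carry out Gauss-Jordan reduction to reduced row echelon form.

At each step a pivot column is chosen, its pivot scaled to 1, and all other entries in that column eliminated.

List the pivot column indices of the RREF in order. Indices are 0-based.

step 1: normalize row 0 (÷1) = (1, 3)
  row 1: subtract 4×row0 = (0, -15)
step 2: normalize row 1 (÷-15) = (0, 1)
  row 0: subtract 3×row1 = (1, 0)

pivot columns: 0, 1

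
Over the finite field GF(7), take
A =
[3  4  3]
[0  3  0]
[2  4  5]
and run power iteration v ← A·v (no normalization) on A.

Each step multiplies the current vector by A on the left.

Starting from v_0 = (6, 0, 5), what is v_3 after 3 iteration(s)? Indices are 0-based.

v_3 = (4, 0, 2)

v_0 = (6, 0, 5).
v_1 = A·v_0 = (5, 0, 2).
v_2 = A·v_1 = (0, 0, 6).
v_3 = A·v_2 = (4, 0, 2).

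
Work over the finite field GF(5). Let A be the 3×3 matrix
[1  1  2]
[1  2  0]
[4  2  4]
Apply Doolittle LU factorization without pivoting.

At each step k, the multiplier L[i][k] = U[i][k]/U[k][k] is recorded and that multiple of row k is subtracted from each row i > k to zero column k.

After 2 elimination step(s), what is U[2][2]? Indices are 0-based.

U[2][2] = 2

[col 0] pivot 1
  R1 -= 1*R0 → (0, 1, 3)  (L[1][0] := 1)
  R2 -= 4*R0 → (0, 3, 1)  (L[2][0] := 4)
[col 1] pivot 1
  R2 -= 3*R1 → (0, 0, 2)  (L[2][1] := 3)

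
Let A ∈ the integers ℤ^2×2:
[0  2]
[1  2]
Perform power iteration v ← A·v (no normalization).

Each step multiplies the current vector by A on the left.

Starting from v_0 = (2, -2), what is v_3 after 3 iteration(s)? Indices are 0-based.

v_0 = (2, -2).
v_1 = A·v_0 = (-4, -2).
v_2 = A·v_1 = (-4, -8).
v_3 = A·v_2 = (-16, -20).

v_3 = (-16, -20)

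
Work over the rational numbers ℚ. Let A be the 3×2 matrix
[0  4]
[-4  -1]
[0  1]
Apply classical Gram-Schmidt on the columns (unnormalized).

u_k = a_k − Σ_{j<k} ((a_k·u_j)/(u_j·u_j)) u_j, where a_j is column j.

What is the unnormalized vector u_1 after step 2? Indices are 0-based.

Step 1: u_0 = a_0 = (0, -4, 0).
Step 2: u_1 = a_1 − (1/4)·u_0 = (4, 0, 1).

u_1 = (4, 0, 1)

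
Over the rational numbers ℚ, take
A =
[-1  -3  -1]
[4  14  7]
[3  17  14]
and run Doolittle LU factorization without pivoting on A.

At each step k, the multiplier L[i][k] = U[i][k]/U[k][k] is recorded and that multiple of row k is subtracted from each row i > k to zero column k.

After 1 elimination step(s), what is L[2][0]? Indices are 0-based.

k=0: U[0][0]=-1
  eliminate (1,0): mult=-4, new row 1: (0, 2, 3); set L[1][0]=-4
  eliminate (2,0): mult=-3, new row 2: (0, 8, 11); set L[2][0]=-3

L[2][0] = -3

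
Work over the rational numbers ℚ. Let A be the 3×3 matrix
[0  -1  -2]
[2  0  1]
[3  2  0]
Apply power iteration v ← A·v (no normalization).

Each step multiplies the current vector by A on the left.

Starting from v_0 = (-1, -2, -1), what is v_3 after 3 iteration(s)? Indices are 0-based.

v_0 = (-1, -2, -1).
v_1 = A·v_0 = (4, -3, -7).
v_2 = A·v_1 = (17, 1, 6).
v_3 = A·v_2 = (-13, 40, 53).

v_3 = (-13, 40, 53)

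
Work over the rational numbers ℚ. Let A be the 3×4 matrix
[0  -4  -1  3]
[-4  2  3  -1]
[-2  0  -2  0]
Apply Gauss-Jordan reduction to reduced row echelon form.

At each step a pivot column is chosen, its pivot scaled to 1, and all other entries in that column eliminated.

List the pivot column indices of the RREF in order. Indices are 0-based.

pivot columns: 0, 1, 2

[1] R0 <-> R1
[1] R0 /= -4  ⇒  (1, -1/2, -3/4, 1/4)
     R2 -= -2·R0  ⇒  (0, -1, -7/2, 1/2)
[2] R1 /= -4  ⇒  (0, 1, 1/4, -3/4)
     R0 -= -1/2·R1  ⇒  (1, 0, -5/8, -1/8)
     R2 -= -1·R1  ⇒  (0, 0, -13/4, -1/4)
[3] R2 /= -13/4  ⇒  (0, 0, 1, 1/13)
     R0 -= -5/8·R2  ⇒  (1, 0, 0, -1/13)
     R1 -= 1/4·R2  ⇒  (0, 1, 0, -10/13)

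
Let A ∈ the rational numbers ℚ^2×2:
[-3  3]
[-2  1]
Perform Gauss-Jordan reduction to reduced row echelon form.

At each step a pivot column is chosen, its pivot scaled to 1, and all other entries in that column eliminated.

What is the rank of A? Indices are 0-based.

pivot(0,0)=-3: scale R0 → (1, -1)
  clear (1,0): R1 −= (-2)R0 → (0, -1)
pivot(1,1)=-1: scale R1 → (0, 1)
  clear (0,1): R0 −= (-1)R1 → (1, 0)

rank = 2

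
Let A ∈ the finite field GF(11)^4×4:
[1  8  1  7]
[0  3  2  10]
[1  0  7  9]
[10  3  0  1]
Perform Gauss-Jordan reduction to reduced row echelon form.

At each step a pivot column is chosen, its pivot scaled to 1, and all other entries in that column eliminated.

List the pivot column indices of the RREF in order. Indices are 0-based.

[1] R0 /= 1  ⇒  (1, 8, 1, 7)
     R2 -= 1·R0  ⇒  (0, 3, 6, 2)
     R3 -= 10·R0  ⇒  (0, 0, 1, 8)
[2] R1 /= 3  ⇒  (0, 1, 8, 7)
     R0 -= 8·R1  ⇒  (1, 0, 3, 6)
     R2 -= 3·R1  ⇒  (0, 0, 4, 3)
[3] R2 /= 4  ⇒  (0, 0, 1, 9)
     R0 -= 3·R2  ⇒  (1, 0, 0, 1)
     R1 -= 8·R2  ⇒  (0, 1, 0, 1)
     R3 -= 1·R2  ⇒  (0, 0, 0, 10)
[4] R3 /= 10  ⇒  (0, 0, 0, 1)
     R0 -= 1·R3  ⇒  (1, 0, 0, 0)
     R1 -= 1·R3  ⇒  (0, 1, 0, 0)
     R2 -= 9·R3  ⇒  (0, 0, 1, 0)

pivot columns: 0, 1, 2, 3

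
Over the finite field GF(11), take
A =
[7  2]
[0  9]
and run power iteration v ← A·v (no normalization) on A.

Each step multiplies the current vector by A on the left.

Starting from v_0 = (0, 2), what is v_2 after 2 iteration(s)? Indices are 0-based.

v_0 = (0, 2).
v_1 = A·v_0 = (4, 7).
v_2 = A·v_1 = (9, 8).

v_2 = (9, 8)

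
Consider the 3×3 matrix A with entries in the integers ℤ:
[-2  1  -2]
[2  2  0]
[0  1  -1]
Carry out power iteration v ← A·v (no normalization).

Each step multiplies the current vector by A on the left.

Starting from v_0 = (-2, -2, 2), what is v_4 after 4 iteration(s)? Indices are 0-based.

v_0 = (-2, -2, 2).
v_1 = A·v_0 = (-2, -8, -4).
v_2 = A·v_1 = (4, -20, -4).
v_3 = A·v_2 = (-20, -32, -16).
v_4 = A·v_3 = (40, -104, -16).

v_4 = (40, -104, -16)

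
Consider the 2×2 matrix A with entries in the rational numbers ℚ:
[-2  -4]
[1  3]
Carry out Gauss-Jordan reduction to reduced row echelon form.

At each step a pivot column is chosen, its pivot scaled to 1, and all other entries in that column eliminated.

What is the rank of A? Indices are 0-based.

rank = 2

[1] R0 /= -2  ⇒  (1, 2)
     R1 -= 1·R0  ⇒  (0, 1)
[2] R1 /= 1  ⇒  (0, 1)
     R0 -= 2·R1  ⇒  (1, 0)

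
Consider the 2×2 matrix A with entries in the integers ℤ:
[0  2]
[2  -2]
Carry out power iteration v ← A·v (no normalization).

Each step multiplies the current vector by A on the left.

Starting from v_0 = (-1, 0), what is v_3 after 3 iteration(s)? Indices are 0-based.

v_3 = (8, -16)

v_0 = (-1, 0).
v_1 = A·v_0 = (0, -2).
v_2 = A·v_1 = (-4, 4).
v_3 = A·v_2 = (8, -16).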